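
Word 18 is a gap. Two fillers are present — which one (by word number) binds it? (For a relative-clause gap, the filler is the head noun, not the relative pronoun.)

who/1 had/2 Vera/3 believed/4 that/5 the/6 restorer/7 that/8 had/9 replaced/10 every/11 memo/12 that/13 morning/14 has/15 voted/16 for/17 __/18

The marked gap is the object of the preposition "for" of "voted".
Its filler is the fronted wh-phrase "who", at word 1.
(The other dependency links word 7 to a gap after word 8.)

1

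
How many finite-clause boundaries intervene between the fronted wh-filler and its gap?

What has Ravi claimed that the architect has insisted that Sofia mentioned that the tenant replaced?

3

"what" is extracted from the object of "replaced".
Boundaries crossed, outermost first: [that], [that], [that] — 3 in total.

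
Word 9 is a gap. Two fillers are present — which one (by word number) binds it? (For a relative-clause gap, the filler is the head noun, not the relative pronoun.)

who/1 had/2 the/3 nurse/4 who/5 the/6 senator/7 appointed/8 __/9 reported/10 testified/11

The marked gap is inside the relative clause, the direct object of "appointed".
Its filler is the head noun "nurse" (via "who"), at word 4.
(The other dependency links word 1 to a gap after word 10.)

4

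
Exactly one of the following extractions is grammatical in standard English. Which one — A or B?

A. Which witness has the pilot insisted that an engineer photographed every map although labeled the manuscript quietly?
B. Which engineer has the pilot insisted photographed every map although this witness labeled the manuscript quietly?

In A, the wh-phrase is extracted from inside an adjunct island (introduced by "although"), which blocks movement.
In B, the extraction path crosses only that-complement boundaries, which are transparent.
So B is grammatical.

B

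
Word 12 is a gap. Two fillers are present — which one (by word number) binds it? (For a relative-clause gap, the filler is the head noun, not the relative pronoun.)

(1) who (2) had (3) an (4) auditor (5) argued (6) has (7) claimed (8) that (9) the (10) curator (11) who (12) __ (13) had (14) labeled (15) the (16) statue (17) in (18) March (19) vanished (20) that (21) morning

10

The marked gap is inside the relative clause, the subject of "labeled".
Its filler is the head noun "curator" (via "who"), at word 10.
(The other dependency links word 1 to a gap after word 5.)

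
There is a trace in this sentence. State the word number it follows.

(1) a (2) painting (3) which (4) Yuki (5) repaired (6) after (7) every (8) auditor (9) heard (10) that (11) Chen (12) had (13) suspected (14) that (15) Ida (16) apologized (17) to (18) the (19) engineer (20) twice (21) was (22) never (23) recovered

5

The displaced element is "a painting" (word 2).
It functions as the direct object of "repaired", so the gap sits immediately after word 5 ("repaired").
Base order: Yuki repaired a painting after every auditor heard that Chen had suspected that Ida apologized to the engineer twice.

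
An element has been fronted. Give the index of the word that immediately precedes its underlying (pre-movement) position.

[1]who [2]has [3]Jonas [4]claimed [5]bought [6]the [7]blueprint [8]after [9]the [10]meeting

4

The displaced element is "who" (word 1).
It is linked across 1 clause boundary (Ø).
It functions as the subject of "bought", so the gap sits immediately after word 4 ("claimed").
Base order: Jonas has claimed who bought the blueprint after the meeting.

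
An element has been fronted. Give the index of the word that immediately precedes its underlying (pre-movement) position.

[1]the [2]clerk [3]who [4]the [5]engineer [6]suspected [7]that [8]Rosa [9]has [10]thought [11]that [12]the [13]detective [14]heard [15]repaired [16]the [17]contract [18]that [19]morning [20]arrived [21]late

14

The displaced element is "the clerk" (word 2).
It is linked across 3 clause boundaries (that → that → Ø).
It functions as the subject of "repaired", so the gap sits immediately after word 14 ("heard").
Base order: The engineer suspected that Rosa has thought that the detective heard that the clerk repaired the contract that morning.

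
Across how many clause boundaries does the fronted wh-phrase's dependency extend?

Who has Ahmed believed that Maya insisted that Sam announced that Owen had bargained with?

"who" is extracted from the PP object of "bargained".
Boundaries crossed, outermost first: [that], [that], [that] — 3 in total.

3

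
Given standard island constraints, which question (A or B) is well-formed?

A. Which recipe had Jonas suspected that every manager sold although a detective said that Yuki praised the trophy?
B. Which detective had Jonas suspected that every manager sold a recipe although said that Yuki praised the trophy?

A

In B, the wh-phrase is extracted from inside an adjunct island (introduced by "although"), which blocks movement.
In A, the extraction path crosses only that-complement boundaries, which are transparent.
So A is grammatical.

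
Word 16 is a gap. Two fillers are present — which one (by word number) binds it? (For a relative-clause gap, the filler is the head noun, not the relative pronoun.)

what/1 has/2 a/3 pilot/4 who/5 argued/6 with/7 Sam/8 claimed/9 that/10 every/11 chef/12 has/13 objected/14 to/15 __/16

1

The marked gap is the object of the preposition "to" of "objected".
Its filler is the fronted wh-phrase "what", at word 1.
(The other dependency links word 4 to a gap after word 5.)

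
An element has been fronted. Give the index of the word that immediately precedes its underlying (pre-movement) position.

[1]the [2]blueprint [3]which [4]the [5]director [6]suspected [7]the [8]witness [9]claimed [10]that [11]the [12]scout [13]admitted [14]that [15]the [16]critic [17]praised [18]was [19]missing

The displaced element is "the blueprint" (word 2).
It is linked across 3 clause boundaries (Ø → that → that).
It functions as the direct object of "praised", so the gap sits immediately after word 17 ("praised").
Base order: The director suspected the witness claimed that the scout admitted that the critic praised the blueprint.

17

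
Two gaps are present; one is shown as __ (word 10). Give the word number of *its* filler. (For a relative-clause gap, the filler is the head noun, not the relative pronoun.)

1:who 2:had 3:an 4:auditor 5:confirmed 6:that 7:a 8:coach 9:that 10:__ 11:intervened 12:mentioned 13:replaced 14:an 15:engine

The marked gap is inside the relative clause, the subject of "intervened".
Its filler is the head noun "coach" (via "that"), at word 8.
(The other dependency links word 1 to a gap after word 12.)

8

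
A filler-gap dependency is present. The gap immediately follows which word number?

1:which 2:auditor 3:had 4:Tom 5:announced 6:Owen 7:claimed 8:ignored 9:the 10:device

7

The displaced element is "which auditor" (word 2).
It is linked across 2 clause boundaries (Ø → Ø).
It functions as the subject of "ignored", so the gap sits immediately after word 7 ("claimed").
Base order: Tom had announced Owen claimed which auditor ignored the device.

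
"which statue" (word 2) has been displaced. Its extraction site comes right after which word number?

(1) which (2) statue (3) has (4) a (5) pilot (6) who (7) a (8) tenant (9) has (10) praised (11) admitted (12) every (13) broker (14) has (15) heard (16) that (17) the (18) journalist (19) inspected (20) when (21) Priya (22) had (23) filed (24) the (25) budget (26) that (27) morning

19

The displaced element is "which statue" (word 2).
It is linked across 2 clause boundaries (Ø → that).
It functions as the direct object of "inspected", so the gap sits immediately after word 19 ("inspected").
Base order: A pilot who a tenant has praised has admitted every broker has heard that the journalist inspected which statue when Priya had filed the budget that morning.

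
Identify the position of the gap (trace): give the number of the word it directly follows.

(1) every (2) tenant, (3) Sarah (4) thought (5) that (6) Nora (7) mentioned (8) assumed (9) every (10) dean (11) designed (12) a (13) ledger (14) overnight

The displaced element is "every tenant" (word 2).
It is linked across 2 clause boundaries (that → Ø).
It functions as the subject of "assumed", so the gap sits immediately after word 7 ("mentioned").
Base order: Sarah thought that Nora mentioned every tenant assumed every dean designed a ledger overnight.

7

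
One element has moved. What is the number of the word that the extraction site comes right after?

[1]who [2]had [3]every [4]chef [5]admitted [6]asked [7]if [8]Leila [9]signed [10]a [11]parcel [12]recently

The displaced element is "who" (word 1).
It is linked across 1 clause boundary (Ø).
It functions as the subject of "asked", so the gap sits immediately after word 5 ("admitted").
Base order: Every chef had admitted that who asked if Leila signed a parcel recently.

5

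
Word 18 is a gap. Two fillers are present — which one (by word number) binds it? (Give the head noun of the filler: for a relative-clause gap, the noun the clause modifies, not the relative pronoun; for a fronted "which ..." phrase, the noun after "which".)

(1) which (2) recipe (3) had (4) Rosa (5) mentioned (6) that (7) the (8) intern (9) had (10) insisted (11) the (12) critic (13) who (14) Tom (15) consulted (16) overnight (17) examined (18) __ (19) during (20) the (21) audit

2

The marked gap is the direct object of "examined".
Its filler is the fronted wh-phrase "which recipe", at word 2.
(The other dependency links word 12 to a gap after word 15.)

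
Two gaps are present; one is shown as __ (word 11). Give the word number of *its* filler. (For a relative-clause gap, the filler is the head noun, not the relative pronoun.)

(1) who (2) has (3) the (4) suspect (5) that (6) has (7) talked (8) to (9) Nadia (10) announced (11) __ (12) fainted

1

The marked gap is the subject of "fainted".
Its filler is the fronted wh-phrase "who", at word 1.
(The other dependency links word 4 to a gap after word 5.)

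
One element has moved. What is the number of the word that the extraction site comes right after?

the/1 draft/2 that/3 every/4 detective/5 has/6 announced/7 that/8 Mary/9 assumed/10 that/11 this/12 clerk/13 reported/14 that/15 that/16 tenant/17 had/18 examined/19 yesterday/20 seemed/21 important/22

The displaced element is "the draft" (word 2).
It is linked across 3 clause boundaries (that → that → that).
It functions as the direct object of "examined", so the gap sits immediately after word 19 ("examined").
Base order: Every detective has announced that Mary assumed that this clerk reported that that tenant had examined the draft yesterday.

19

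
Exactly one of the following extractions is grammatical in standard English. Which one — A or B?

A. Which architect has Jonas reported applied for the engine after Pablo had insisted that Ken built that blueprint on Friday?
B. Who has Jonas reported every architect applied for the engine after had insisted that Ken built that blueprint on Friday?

In B, the wh-phrase is extracted from inside an adjunct island (introduced by "after"), which blocks movement.
In A, the extraction path crosses only that-complement boundaries, which are transparent.
So A is grammatical.

A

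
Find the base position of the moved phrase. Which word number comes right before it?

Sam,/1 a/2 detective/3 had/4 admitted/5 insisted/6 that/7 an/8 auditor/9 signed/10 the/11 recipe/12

The displaced element is "Sam" (word 1).
It is linked across 1 clause boundary (Ø).
It functions as the subject of "insisted", so the gap sits immediately after word 5 ("admitted").
Base order: A detective had admitted that Sam insisted that an auditor signed the recipe.

5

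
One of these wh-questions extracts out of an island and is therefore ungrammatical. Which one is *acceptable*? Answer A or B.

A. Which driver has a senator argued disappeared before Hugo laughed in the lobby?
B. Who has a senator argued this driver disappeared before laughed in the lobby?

In B, the wh-phrase is extracted from inside an adjunct island (introduced by "before"), which blocks movement.
In A, the extraction path crosses only that-complement boundaries, which are transparent.
So A is grammatical.

A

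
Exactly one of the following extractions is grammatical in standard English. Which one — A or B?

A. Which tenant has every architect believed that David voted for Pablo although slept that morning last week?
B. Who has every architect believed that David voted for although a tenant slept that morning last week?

In A, the wh-phrase is extracted from inside an adjunct island (introduced by "although"), which blocks movement.
In B, the extraction path crosses only that-complement boundaries, which are transparent.
So B is grammatical.

B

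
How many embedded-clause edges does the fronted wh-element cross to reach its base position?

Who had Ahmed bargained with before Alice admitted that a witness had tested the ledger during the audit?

0

"who" originates inside the matrix clause — no clause boundary is crossed.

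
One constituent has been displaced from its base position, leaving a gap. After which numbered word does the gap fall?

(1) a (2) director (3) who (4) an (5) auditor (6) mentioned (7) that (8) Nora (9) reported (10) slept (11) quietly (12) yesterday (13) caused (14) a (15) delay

The displaced element is "a director" (word 2).
It is linked across 2 clause boundaries (that → Ø).
It functions as the subject of "slept", so the gap sits immediately after word 9 ("reported").
Base order: An auditor mentioned that Nora reported that a director slept quietly yesterday.

9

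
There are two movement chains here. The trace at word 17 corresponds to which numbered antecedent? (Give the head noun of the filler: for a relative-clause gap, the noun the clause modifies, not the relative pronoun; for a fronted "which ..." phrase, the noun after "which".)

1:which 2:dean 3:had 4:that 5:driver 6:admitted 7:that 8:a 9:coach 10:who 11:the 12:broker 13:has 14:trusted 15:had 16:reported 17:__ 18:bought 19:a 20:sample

The marked gap is the subject of "bought".
Its filler is the fronted wh-phrase "which dean", at word 2.
(The other dependency links word 9 to a gap after word 14.)

2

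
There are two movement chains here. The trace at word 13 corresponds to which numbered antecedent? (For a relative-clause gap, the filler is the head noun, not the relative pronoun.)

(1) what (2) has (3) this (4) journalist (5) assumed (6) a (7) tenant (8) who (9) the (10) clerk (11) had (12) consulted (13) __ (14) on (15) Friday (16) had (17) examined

7

The marked gap is inside the relative clause, the direct object of "consulted".
Its filler is the head noun "tenant" (via "who"), at word 7.
(The other dependency links word 1 to a gap after word 17.)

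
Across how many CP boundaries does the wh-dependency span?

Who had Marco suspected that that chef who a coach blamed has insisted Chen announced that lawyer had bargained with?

"who" is extracted from the PP object of "bargained".
Boundaries crossed, outermost first: [that], [Ø], [Ø] — 3 in total.

3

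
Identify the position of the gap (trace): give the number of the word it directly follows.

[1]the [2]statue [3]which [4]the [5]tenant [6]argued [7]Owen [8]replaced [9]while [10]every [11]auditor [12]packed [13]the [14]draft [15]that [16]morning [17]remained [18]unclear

The displaced element is "the statue" (word 2).
It is linked across 1 clause boundary (Ø).
It functions as the direct object of "replaced", so the gap sits immediately after word 8 ("replaced").
Base order: The tenant argued Owen replaced the statue while every auditor packed the draft that morning.

8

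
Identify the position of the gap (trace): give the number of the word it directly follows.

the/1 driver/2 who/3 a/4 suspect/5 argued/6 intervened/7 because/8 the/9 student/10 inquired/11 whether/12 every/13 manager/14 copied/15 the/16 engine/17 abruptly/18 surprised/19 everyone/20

6

The displaced element is "the driver" (word 2).
It is linked across 1 clause boundary (Ø).
It functions as the subject of "intervened", so the gap sits immediately after word 6 ("argued").
Base order: A suspect argued that the driver intervened because the student inquired whether every manager copied the engine abruptly.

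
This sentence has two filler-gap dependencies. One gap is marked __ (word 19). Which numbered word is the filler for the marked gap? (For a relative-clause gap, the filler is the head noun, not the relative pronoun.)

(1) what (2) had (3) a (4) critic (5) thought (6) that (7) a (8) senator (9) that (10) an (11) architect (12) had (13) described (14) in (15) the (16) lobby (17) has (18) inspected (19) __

1

The marked gap is the direct object of "inspected".
Its filler is the fronted wh-phrase "what", at word 1.
(The other dependency links word 8 to a gap after word 13.)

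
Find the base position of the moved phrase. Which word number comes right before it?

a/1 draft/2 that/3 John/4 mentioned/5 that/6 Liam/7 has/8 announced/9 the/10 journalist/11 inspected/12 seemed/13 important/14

12

The displaced element is "a draft" (word 2).
It is linked across 2 clause boundaries (that → Ø).
It functions as the direct object of "inspected", so the gap sits immediately after word 12 ("inspected").
Base order: John mentioned that Liam has announced the journalist inspected a draft.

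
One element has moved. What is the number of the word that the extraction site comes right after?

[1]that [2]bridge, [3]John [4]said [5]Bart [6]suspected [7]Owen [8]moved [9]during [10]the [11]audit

8

The displaced element is "that bridge" (word 2).
It is linked across 2 clause boundaries (Ø → Ø).
It functions as the direct object of "moved", so the gap sits immediately after word 8 ("moved").
Base order: John said Bart suspected Owen moved that bridge during the audit.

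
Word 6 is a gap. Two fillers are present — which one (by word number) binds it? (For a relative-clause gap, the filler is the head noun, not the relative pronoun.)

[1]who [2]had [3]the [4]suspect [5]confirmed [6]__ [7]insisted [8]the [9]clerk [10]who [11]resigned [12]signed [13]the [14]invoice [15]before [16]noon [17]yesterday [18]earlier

1

The marked gap is the subject of "insisted".
Its filler is the fronted wh-phrase "who", at word 1.
(The other dependency links word 9 to a gap after word 10.)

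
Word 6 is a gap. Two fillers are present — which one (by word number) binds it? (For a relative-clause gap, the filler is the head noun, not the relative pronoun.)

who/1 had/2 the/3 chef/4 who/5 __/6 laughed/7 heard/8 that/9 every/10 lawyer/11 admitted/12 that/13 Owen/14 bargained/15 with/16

4

The marked gap is inside the relative clause, the subject of "laughed".
Its filler is the head noun "chef" (via "who"), at word 4.
(The other dependency links word 1 to a gap after word 16.)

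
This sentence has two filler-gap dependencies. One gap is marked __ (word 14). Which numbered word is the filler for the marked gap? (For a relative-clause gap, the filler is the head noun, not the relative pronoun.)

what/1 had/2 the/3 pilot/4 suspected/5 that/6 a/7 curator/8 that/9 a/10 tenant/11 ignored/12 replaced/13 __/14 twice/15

1

The marked gap is the direct object of "replaced".
Its filler is the fronted wh-phrase "what", at word 1.
(The other dependency links word 8 to a gap after word 12.)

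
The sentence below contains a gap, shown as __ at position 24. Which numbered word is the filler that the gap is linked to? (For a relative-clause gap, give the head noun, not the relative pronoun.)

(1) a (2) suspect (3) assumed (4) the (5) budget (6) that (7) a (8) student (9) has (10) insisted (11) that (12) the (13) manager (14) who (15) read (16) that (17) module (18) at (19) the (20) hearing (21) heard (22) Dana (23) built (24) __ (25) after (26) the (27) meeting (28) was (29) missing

The gap at 24 is the object of "built", inside a relative clause.
The relative pronoun is "that" (word 6); it is bound by the head noun immediately before it.
Its filler is the head noun "budget", at word 5.

5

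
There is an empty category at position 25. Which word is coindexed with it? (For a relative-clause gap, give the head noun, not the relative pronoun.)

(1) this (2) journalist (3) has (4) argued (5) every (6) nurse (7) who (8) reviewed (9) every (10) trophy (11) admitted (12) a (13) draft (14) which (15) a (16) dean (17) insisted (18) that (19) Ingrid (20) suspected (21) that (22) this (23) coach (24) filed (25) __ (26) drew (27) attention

13

The gap at 25 is the object of "filed", inside a relative clause.
The relative pronoun is "which" (word 14); it is bound by the head noun immediately before it.
Its filler is the head noun "draft", at word 13.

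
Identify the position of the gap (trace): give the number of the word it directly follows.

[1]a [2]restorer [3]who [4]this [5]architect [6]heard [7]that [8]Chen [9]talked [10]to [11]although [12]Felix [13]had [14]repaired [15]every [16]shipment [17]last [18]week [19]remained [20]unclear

The displaced element is "a restorer" (word 2).
It is linked across 1 clause boundary (that).
It functions as the object of the preposition "to" of "talked", so the gap sits immediately after word 10 ("to").
Base order: This architect heard that Chen talked to a restorer although Felix had repaired every shipment last week.

10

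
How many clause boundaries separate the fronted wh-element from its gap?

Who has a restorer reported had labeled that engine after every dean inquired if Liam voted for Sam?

"who" is extracted from the subject of "labeled".
Boundaries crossed, outermost first: [Ø] — 1 in total.

1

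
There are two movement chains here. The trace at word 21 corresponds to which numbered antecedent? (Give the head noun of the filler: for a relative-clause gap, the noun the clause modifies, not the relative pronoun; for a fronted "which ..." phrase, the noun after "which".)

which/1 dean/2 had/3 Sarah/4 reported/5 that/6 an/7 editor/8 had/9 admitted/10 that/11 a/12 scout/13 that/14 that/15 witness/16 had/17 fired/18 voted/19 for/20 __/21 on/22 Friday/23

The marked gap is the object of the preposition "for" of "voted".
Its filler is the fronted wh-phrase "which dean", at word 2.
(The other dependency links word 13 to a gap after word 18.)

2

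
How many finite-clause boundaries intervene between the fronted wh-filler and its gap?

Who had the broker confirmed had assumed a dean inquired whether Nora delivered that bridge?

1

"who" is extracted from the subject of "assumed".
Boundaries crossed, outermost first: [Ø] — 1 in total.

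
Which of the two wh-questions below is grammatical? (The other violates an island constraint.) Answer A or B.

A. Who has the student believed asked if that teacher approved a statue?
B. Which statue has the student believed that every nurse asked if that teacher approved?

A

In B, the wh-phrase is extracted from inside a wh-island (introduced by "if"), which blocks movement.
In A, the extraction path crosses only that-complement boundaries, which are transparent.
So A is grammatical.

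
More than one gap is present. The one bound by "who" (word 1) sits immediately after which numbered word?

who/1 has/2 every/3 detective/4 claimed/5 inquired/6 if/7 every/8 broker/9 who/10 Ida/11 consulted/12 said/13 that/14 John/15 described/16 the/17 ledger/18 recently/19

The displaced element is "who" (word 1).
It is linked across 1 clause boundary (Ø).
It functions as the subject of "inquired", so the gap sits immediately after word 5 ("claimed").
Base order: Every detective has claimed who inquired if every broker who Ida consulted said that John described the ledger recently.

5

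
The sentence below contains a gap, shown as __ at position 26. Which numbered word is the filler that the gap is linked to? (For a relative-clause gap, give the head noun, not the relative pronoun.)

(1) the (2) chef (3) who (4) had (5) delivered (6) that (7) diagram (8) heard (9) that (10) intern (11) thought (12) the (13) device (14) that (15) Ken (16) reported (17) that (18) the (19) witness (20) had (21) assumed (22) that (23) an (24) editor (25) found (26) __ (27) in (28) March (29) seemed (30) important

13

The gap at 26 is the object of "found", inside a relative clause.
The relative pronoun is "that" (word 14); it is bound by the head noun immediately before it.
Its filler is the head noun "device", at word 13.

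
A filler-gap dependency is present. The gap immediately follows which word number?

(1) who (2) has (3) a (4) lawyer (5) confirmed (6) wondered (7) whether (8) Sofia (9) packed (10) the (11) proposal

5

The displaced element is "who" (word 1).
It is linked across 1 clause boundary (Ø).
It functions as the subject of "wondered", so the gap sits immediately after word 5 ("confirmed").
Base order: A lawyer has confirmed who wondered whether Sofia packed the proposal.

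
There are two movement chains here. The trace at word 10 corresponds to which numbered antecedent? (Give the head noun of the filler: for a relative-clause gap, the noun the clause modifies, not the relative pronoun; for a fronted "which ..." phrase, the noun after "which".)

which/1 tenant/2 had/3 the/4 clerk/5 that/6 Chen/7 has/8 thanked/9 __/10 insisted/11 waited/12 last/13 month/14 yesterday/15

The marked gap is inside the relative clause, the direct object of "thanked".
Its filler is the head noun "clerk" (via "that"), at word 5.
(The other dependency links word 2 to a gap after word 11.)

5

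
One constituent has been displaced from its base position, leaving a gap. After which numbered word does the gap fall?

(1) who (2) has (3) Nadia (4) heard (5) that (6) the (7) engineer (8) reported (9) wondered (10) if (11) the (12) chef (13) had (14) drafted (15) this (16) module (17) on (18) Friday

The displaced element is "who" (word 1).
It is linked across 2 clause boundaries (that → Ø).
It functions as the subject of "wondered", so the gap sits immediately after word 8 ("reported").
Base order: Nadia has heard that the engineer reported who wondered if the chef had drafted this module on Friday.

8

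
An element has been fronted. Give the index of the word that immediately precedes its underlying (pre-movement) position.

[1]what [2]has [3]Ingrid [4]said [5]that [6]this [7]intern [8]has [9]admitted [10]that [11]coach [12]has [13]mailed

The displaced element is "what" (word 1).
It is linked across 2 clause boundaries (that → Ø).
It functions as the direct object of "mailed", so the gap sits immediately after word 13 ("mailed").
Base order: Ingrid has said that this intern has admitted that coach has mailed what.

13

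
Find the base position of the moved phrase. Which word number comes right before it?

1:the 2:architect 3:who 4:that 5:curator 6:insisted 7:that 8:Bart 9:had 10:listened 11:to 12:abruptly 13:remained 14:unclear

11

The displaced element is "the architect" (word 2).
It is linked across 1 clause boundary (that).
It functions as the object of the preposition "to" of "listened", so the gap sits immediately after word 11 ("to").
Base order: That curator insisted that Bart had listened to the architect abruptly.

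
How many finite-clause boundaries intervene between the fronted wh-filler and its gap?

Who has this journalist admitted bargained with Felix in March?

1

"who" is extracted from the subject of "bargained".
Boundaries crossed, outermost first: [Ø] — 1 in total.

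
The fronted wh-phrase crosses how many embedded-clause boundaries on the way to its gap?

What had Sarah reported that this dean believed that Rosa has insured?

"what" is extracted from the object of "insured".
Boundaries crossed, outermost first: [that], [that] — 2 in total.

2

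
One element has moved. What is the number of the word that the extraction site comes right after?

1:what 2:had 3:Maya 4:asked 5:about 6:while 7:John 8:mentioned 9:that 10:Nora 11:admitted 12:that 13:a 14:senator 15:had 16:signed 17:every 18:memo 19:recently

5

The displaced element is "what" (word 1).
It functions as the object of the preposition "about" of "asked", so the gap sits immediately after word 5 ("about").
Base order: Maya had asked about what while John mentioned that Nora admitted that a senator had signed every memo recently.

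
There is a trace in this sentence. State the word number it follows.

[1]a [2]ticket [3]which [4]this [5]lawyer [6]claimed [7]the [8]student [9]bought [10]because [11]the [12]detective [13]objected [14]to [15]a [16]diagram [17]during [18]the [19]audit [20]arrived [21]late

9

The displaced element is "a ticket" (word 2).
It is linked across 1 clause boundary (Ø).
It functions as the direct object of "bought", so the gap sits immediately after word 9 ("bought").
Base order: This lawyer claimed the student bought a ticket because the detective objected to a diagram during the audit.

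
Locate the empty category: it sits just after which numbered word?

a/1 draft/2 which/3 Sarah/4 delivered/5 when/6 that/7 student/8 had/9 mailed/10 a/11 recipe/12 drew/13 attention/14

5

The displaced element is "a draft" (word 2).
It functions as the direct object of "delivered", so the gap sits immediately after word 5 ("delivered").
Base order: Sarah delivered a draft when that student had mailed a recipe.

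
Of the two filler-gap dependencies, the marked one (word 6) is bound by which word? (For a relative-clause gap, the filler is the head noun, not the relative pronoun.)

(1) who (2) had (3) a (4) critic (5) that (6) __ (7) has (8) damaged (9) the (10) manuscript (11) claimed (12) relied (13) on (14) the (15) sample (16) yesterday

4

The marked gap is inside the relative clause, the subject of "damaged".
Its filler is the head noun "critic" (via "that"), at word 4.
(The other dependency links word 1 to a gap after word 11.)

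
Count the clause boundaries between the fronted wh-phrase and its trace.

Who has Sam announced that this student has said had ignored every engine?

"who" is extracted from the subject of "ignored".
Boundaries crossed, outermost first: [that], [Ø] — 2 in total.

2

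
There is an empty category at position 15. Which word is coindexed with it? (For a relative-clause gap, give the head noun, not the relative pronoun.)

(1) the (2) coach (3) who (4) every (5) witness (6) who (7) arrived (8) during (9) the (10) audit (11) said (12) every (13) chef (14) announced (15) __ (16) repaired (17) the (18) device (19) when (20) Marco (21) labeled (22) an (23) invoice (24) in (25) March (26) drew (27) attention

The gap at 15 is the subject of "repaired", inside a relative clause.
The relative pronoun is "who" (word 3); it is bound by the head noun immediately before it.
Its filler is the head noun "coach", at word 2.

2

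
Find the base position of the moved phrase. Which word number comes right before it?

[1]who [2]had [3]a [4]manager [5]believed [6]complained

5

The displaced element is "who" (word 1).
It is linked across 1 clause boundary (Ø).
It functions as the subject of "complained", so the gap sits immediately after word 5 ("believed").
Base order: A manager had believed that who complained.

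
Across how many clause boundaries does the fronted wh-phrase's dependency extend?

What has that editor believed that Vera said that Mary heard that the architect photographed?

"what" is extracted from the object of "photographed".
Boundaries crossed, outermost first: [that], [that], [that] — 3 in total.

3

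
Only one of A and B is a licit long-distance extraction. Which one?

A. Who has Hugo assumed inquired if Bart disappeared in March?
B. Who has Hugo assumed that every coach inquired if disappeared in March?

A

In B, the wh-phrase is extracted from inside a wh-island (introduced by "if"), which blocks movement.
In A, the extraction path crosses only that-complement boundaries, which are transparent.
So A is grammatical.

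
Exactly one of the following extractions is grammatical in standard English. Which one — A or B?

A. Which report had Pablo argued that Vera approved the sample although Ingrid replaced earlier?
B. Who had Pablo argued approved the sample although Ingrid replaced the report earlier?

In A, the wh-phrase is extracted from inside an adjunct island (introduced by "although"), which blocks movement.
In B, the extraction path crosses only that-complement boundaries, which are transparent.
So B is grammatical.

B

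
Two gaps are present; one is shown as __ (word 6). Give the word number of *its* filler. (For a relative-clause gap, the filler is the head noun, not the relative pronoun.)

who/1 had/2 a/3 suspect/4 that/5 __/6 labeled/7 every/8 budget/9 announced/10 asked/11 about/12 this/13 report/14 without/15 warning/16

4

The marked gap is inside the relative clause, the subject of "labeled".
Its filler is the head noun "suspect" (via "that"), at word 4.
(The other dependency links word 1 to a gap after word 10.)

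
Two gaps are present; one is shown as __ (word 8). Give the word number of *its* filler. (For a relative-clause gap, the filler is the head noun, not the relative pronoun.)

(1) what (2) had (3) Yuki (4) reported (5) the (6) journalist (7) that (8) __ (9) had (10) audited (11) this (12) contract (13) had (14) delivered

The marked gap is inside the relative clause, the subject of "audited".
Its filler is the head noun "journalist" (via "that"), at word 6.
(The other dependency links word 1 to a gap after word 14.)

6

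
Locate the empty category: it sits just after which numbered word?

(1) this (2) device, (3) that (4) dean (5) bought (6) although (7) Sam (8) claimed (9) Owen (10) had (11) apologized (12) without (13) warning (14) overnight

5

The displaced element is "this device" (word 2).
It functions as the direct object of "bought", so the gap sits immediately after word 5 ("bought").
Base order: That dean bought this device although Sam claimed Owen had apologized without warning overnight.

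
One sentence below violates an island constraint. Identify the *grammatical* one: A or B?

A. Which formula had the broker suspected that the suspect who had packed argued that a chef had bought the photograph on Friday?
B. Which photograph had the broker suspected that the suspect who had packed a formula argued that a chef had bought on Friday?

B

In A, the wh-phrase is extracted from inside a complex-NP island (relative clause) (introduced by "who"), which blocks movement.
In B, the extraction path crosses only that-complement boundaries, which are transparent.
So B is grammatical.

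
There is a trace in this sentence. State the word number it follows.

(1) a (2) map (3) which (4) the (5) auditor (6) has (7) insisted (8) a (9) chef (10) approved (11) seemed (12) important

The displaced element is "a map" (word 2).
It is linked across 1 clause boundary (Ø).
It functions as the direct object of "approved", so the gap sits immediately after word 10 ("approved").
Base order: The auditor has insisted a chef approved a map.

10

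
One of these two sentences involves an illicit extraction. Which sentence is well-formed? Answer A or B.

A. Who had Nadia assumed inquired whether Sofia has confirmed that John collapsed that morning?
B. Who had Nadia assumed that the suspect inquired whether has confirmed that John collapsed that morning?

A

In B, the wh-phrase is extracted from inside a wh-island (introduced by "whether"), which blocks movement.
In A, the extraction path crosses only that-complement boundaries, which are transparent.
So A is grammatical.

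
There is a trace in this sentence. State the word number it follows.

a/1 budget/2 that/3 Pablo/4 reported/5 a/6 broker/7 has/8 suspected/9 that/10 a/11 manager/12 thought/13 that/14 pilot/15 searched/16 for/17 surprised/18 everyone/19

17

The displaced element is "a budget" (word 2).
It is linked across 3 clause boundaries (Ø → that → Ø).
It functions as the object of the preposition "for" of "searched", so the gap sits immediately after word 17 ("for").
Base order: Pablo reported a broker has suspected that a manager thought that pilot searched for a budget.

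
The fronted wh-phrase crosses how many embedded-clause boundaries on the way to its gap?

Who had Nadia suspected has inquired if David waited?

1

"who" is extracted from the subject of "inquired".
Boundaries crossed, outermost first: [Ø] — 1 in total.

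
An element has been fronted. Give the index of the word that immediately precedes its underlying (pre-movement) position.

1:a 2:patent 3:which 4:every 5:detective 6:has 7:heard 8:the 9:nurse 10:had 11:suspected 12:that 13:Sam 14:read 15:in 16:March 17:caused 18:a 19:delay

14

The displaced element is "a patent" (word 2).
It is linked across 2 clause boundaries (Ø → that).
It functions as the direct object of "read", so the gap sits immediately after word 14 ("read").
Base order: Every detective has heard the nurse had suspected that Sam read a patent in March.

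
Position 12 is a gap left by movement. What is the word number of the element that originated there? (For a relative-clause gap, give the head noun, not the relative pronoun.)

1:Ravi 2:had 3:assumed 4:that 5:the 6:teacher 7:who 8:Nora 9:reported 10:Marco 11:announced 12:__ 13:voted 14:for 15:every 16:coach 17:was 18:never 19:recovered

The gap at 12 is the subject of "voted", inside a relative clause.
The relative pronoun is "who" (word 7); it is bound by the head noun immediately before it.
Its filler is the head noun "teacher", at word 6.

6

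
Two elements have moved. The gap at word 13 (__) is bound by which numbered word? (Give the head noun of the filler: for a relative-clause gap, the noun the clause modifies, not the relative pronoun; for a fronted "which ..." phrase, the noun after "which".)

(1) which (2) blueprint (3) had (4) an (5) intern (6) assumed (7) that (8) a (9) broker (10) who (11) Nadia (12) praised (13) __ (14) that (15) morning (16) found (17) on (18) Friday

The marked gap is inside the relative clause, the direct object of "praised".
Its filler is the head noun "broker" (via "who"), at word 9.
(The other dependency links word 2 to a gap after word 16.)

9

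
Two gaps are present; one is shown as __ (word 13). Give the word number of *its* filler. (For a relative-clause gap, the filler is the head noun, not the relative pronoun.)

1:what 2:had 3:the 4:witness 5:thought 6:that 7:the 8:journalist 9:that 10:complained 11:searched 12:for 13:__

1

The marked gap is the object of the preposition "for" of "searched".
Its filler is the fronted wh-phrase "what", at word 1.
(The other dependency links word 8 to a gap after word 9.)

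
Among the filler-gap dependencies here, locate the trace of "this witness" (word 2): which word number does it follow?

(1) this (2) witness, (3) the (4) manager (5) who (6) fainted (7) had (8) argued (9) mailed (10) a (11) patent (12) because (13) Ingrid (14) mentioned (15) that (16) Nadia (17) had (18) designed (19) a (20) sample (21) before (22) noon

8

The displaced element is "this witness" (word 2).
It is linked across 1 clause boundary (Ø).
It functions as the subject of "mailed", so the gap sits immediately after word 8 ("argued").
Base order: The manager who fainted had argued that this witness mailed a patent because Ingrid mentioned that Nadia had designed a sample before noon.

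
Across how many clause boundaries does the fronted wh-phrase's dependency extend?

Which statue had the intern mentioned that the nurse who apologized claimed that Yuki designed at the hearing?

2

"which statue" is extracted from the object of "designed".
Boundaries crossed, outermost first: [that], [that] — 2 in total.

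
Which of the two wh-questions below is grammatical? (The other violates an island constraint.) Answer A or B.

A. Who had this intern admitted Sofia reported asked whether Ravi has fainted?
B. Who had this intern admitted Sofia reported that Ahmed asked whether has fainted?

In B, the wh-phrase is extracted from inside a wh-island (introduced by "whether"), which blocks movement.
In A, the extraction path crosses only that-complement boundaries, which are transparent.
So A is grammatical.

A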